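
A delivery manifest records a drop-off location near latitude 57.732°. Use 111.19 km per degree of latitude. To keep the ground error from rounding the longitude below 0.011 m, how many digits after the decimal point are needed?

At 57.732° one degree of longitude covers 111190 × cos 57.732° ≈ 111190 × 0.5339 ≈ 59362.1 m.
N decimal places → at most half a unit in the last place, 0.5 × 10⁻ᴺ° = 59362.1/2 × 10⁻ᴺ m.
Need 0.5 × 59362.1 × 10⁻ᴺ ≤ 0.011 → 10⁻ᴺ ≤ 3.706e-07, so N ≥ 6.43.
So 7 decimal places suffice (0.00297 m); 6 would allow up to 0.0297 m.

7 decimal places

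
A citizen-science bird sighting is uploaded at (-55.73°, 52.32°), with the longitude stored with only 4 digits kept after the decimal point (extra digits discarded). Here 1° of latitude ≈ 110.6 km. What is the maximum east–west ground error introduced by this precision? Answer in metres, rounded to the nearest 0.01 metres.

Truncating at 4 decimal places can drop up to a full unit in the last place, so the longitude may be off by as much as 0.0001°.
Parallels shrink by cos φ, so at 55.73° a degree of longitude is 110600 × 0.5631 ≈ 62278.1 m.
East–west error: 0.0001° × 62278.1 m/° ≈ 6.22781 m.

6.23 metres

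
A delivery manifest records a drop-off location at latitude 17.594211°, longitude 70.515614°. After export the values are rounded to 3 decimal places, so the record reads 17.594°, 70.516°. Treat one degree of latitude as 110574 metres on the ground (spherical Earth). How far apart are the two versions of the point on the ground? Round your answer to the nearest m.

47 m

The latitude changed by +0.000211° and the longitude by -0.000386°.
N–S: 0.000211° × 110574 m/° = 23.3311 m.
East–west at this latitude: -0.000386° × 110574 × cos 17.594° ≈ -0.000386 × 105402 = -40.685 m.
Distance: √(23.3311² + 40.685²) ≈ 46.9 m.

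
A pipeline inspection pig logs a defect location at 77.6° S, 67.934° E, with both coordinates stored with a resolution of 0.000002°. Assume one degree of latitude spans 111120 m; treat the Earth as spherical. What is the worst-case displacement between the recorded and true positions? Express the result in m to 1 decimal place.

0.1 m

With a 0.000002° grid the true value lies within half a step, ±0.000002°/2 = ±1e-06°, of the stored one.
N–S: 1e-06° × 111120 m/° = 0.11112 m.
Longitude error → 1e-06 × 111120 × cos 77.6° = 1e-06 × 111120 × 0.2147 ≈ 0.0238614 m.
The two errors are perpendicular, so the maximum displacement is √(0.11112² + 0.0238614²) ≈ 0.113653 m.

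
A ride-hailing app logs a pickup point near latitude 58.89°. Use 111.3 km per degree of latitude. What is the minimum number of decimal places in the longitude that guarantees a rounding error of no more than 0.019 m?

At 58.89° one degree of longitude covers 111300 × cos 58.89° ≈ 111300 × 0.5167 ≈ 57506.8 m.
N decimal places → at most half a unit in the last place, 0.5 × 10⁻ᴺ° = 57506.8/2 × 10⁻ᴺ m.
Setting 28753.4 × 10⁻ᴺ ≤ 0.019 gives 10ᴺ ≥ 1.513e+06, i.e. N ≥ 6.18.
So 7 decimal places suffice (0.00288 m); 6 would allow up to 0.0288 m.

7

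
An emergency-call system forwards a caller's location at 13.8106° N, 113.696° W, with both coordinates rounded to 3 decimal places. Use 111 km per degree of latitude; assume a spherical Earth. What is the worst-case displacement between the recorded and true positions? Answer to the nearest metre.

77 metres

Rounding to 3 decimal places leaves each coordinate within ±0.0005° of the true value.
N–S: 0.0005° × 111000 m/° = 55.5 m.
Longitude error → 0.0005 × 111000 × cos 13.8106° = 0.0005 × 111000 × 0.9711 ≈ 53.8955 m.
The two errors are perpendicular, so the maximum displacement is √(55.5² + 53.8955²) ≈ 77.3626 m.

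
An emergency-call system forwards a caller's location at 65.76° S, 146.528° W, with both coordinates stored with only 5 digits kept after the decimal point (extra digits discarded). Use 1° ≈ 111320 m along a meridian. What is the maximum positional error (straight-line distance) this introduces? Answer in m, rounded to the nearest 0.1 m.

1.2 m

Truncating at 5 decimal places can drop up to a full unit in the last place, so each coordinate may be off by as much as 1e-05°.
Latitude error → 1e-05 × 111320 = 1.1132 m along the meridian.
East–west component at 65.76°: 1e-05° × 111320 × cos 65.76° ≈ 1e-05 × 45703.5 ≈ 0.457035 m.
Worst case both components are at the extreme and orthogonal: √(1.1132² + 0.457035²) ≈ 1.20337 m.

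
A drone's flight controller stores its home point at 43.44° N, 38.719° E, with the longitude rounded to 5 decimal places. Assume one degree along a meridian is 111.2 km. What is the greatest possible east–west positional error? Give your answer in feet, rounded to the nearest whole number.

Rounding to 5 decimal places leaves the longitude within ±5e-06° of the true value.
One degree of longitude at 43.44° is 111200 × cos 43.44° ≈ 111200 × 0.7261 = 80741.7 m.
So at most 5e-06° × 80741.7 ≈ 0.403709 m east–west.
In feet: 0.403709 m ÷ 0.3048 ≈ 1.3245 ft.

1 feet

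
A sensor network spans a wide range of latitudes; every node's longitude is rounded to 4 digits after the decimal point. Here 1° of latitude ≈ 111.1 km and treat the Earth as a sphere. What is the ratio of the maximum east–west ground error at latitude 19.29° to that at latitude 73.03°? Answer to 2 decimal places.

3.23

Rounding to 4 decimal places leaves the longitude within ±5e-05° of the true value.
At 19.29°: 5e-05° × 111100 × cos 19.29° = 5e-05 × 111100 × 0.9439 ≈ 5.2431 m.
At 73.03°: 5e-05° × 111100 × cos 73.03° = 5e-05 × 111100 × 0.2919 ≈ 1.6213 m.
The ratio reduces to cos 19.29° / cos 73.03° = 0.9439/0.2919 ≈ 3.2338.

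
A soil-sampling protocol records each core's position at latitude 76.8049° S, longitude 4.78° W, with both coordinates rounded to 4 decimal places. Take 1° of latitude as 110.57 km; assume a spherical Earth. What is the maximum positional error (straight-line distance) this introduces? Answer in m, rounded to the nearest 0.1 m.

5.7 m

Rounding to 4 decimal places leaves each coordinate within ±5e-05° of the true value.
N–S: 5e-05° × 110570 m/° = 5.5285 m.
Longitude error → 5e-05 × 110570 × cos 76.8049° = 5e-05 × 110570 × 0.2283 ≈ 1.26198 m.
The two errors are perpendicular, so the maximum displacement is √(5.5285² + 1.26198²) ≈ 5.67071 m.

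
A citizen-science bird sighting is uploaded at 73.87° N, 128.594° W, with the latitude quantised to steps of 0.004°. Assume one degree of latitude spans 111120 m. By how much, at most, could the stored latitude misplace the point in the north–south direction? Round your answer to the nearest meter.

222 meters

With a 0.004° grid the true value lies within half a step, ±0.004°/2 = ±0.002°, of the stored one.
So the N–S error is at most 0.002 × 111120 = 222.24 m.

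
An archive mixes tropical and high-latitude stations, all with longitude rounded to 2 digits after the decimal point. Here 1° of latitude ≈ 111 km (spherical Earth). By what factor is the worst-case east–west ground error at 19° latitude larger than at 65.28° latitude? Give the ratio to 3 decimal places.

2.261

Rounding to 2 decimal places leaves the longitude within ±0.005° of the true value.
Error at 19° = 0.005° × 111000 × cos 19° ≈ 555 × 0.9455 = 524.76 m.
Error at 65.28° = 0.005° × 111000 × cos 65.28° ≈ 555 × 0.4182 = 232.09 m.
Ratio: 524.76 / 232.09 = cos 19° / cos 65.28° ≈ 2.2610.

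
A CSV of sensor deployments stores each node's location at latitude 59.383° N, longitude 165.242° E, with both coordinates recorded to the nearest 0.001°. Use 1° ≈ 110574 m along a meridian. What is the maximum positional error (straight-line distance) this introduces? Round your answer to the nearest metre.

Rounding to 3 decimal places leaves each coordinate within ±0.0005° of the true value.
North–south component: 0.0005° × 110574 = 55.287 m.
E–W at 59.383°: 0.0005° × 110574 × cos 59.383° = 0.0005 × 110574 × 0.5093 ≈ 28.1575 m.
The two errors are perpendicular, so the maximum displacement is √(55.287² + 28.1575²) ≈ 62.0443 m.

62 metres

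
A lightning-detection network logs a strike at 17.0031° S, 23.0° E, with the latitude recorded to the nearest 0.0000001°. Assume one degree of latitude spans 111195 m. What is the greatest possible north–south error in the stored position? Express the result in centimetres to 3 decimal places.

0.556 centimetres

Rounding to 7 decimal places leaves the latitude within ±5e-08° of the true value.
So the N–S error is at most 5e-08 × 111195 = 0.00555975 m.
That is 0.00555975 m = 0.55597 cm.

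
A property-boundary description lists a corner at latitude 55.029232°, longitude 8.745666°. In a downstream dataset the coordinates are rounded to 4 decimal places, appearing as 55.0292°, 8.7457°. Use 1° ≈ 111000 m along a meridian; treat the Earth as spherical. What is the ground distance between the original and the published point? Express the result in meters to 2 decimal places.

Δlat = 55.029232 − 55.0292 = +0.000032°; Δlon = 8.745666 − 8.7457 = -0.000034°.
N–S: 0.000032° × 111000 m/° = 3.552 m.
E–W at 55.0292°: -0.000034° × 111000 × cos 55.0292° = -0.000034 × 111000 × 0.5732 ≈ -2.1631 m.
Hypotenuse of the two orthogonal shifts: √(3.552² + 2.1631²) = 4.15881 m.

4.16 meters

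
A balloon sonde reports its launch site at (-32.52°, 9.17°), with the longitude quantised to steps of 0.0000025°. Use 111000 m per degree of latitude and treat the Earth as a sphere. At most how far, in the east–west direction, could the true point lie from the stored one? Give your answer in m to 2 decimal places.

With a 0.0000025° grid the true value lies within half a step, ±0.0000025°/2 = ±1.25e-06°, of the stored one.
One degree of longitude at 32.52° is 111000 × cos 32.52° ≈ 111000 × 0.8432 = 93595.6 m.
East–west error: 1.25e-06° × 93595.6 m/° ≈ 0.116995 m.

0.12 m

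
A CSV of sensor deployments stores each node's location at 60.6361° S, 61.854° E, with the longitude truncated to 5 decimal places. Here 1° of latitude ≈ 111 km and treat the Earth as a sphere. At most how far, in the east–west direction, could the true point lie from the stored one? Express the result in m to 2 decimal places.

Truncating at 5 decimal places can drop up to a full unit in the last place, so the longitude may be off by as much as 1e-05°.
At latitude 60.6361° a degree of longitude spans 111000 m × cos 60.6361° = 111000 × 0.4904 ≈ 54429.4 m.
Maximum E–W displacement: 1e-05 × 54429.4 = 0.544294 m.

0.54 m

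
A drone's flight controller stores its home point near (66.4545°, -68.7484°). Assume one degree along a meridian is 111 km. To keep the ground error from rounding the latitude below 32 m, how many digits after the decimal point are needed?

One degree of latitude covers 111000 m.
With N decimal places the half-ulp bound is 0.5·10⁻ᴺ°, or 0.5·10⁻ᴺ × 111000 m on the ground.
Need 0.5 × 111000 × 10⁻ᴺ ≤ 32 → 10⁻ᴺ ≤ 5.766e-04, so N ≥ 3.24.
So 4 decimal places suffice (5.55 m); 3 would allow up to 55.5 m.

4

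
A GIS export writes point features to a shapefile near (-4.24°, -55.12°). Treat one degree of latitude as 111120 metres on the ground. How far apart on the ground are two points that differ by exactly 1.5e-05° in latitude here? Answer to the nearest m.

Along a meridian 1.5e-05° is 1.5e-05 × 111120 = 1.6668 m.

2 m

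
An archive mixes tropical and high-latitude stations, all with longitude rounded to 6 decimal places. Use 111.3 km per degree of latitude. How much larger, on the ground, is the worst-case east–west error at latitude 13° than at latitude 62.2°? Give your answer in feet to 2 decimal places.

0.09 feet

Rounding to 6 decimal places leaves the longitude within ±5e-07° of the true value.
Error at 13° = 5e-07° × 111300 × cos 13° ≈ 0.05565 × 0.9744 = 0.054224 m.
Error at 62.2° = 5e-07° × 111300 × cos 62.2° ≈ 0.05565 × 0.4664 = 0.025954 m.
So the lower-latitude error exceeds the higher by 0.054224 − 0.025954 = 0.028269 m.
Converting: 0.0282693 m × 3.2808 ft/m ≈ 0.092747 ft.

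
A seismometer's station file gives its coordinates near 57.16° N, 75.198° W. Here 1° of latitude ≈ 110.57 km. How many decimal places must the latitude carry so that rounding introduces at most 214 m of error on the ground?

3 decimal places

One degree of latitude covers 110570 m.
Rounding to N decimal places gives at most 0.5 × 10⁻ᴺ degrees of error, i.e. 0.5 × 10⁻ᴺ × 110570 m.
Need 0.5 × 110570 × 10⁻ᴺ ≤ 214 → 10⁻ᴺ ≤ 3.871e-03, so N ≥ 2.41.
N = 2 would give 553 m (too coarse); N = 3 gives 55.3 m ≤ 214 m.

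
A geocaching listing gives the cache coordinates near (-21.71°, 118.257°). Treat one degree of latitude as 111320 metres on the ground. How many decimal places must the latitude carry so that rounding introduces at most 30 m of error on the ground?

One degree of latitude covers 111320 m.
N decimal places → at most half a unit in the last place, 0.5 × 10⁻ᴺ° = 111320/2 × 10⁻ᴺ m.
Setting 55660 × 10⁻ᴺ ≤ 30 gives 10ᴺ ≥ 1855, i.e. N ≥ 3.27.
At 3 places the error can reach 55.7 m, but 4 places keeps it to 5.57 m.

4 decimal places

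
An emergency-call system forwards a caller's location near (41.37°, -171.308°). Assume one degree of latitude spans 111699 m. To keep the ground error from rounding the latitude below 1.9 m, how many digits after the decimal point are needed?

One degree of latitude covers 111699 m.
N decimal places → at most half a unit in the last place, 0.5 × 10⁻ᴺ° = 111699/2 × 10⁻ᴺ m.
Setting 55849.5 × 10⁻ᴺ ≤ 1.9 gives 10ᴺ ≥ 2.939e+04, i.e. N ≥ 4.47.
At 4 places the error can reach 5.58 m, but 5 places keeps it to 0.558 m.

5 decimal places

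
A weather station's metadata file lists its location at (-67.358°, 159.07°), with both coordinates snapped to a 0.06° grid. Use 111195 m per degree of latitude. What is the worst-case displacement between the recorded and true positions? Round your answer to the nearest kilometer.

With a 0.06° grid the true value lies within half a step, ±0.06°/2 = ±0.03°, of the stored one.
North–south component: 0.03° × 111195 = 3335.85 m.
E–W at 67.358°: 0.03° × 111195 × cos 67.358° = 0.03 × 111195 × 0.3850 ≈ 1284.21 m.
The two errors are perpendicular, so the maximum displacement is √(3335.85² + 1284.21²) ≈ 3574.51 m.
That is 3574.51 m = 3.5745 km.

4 kilometers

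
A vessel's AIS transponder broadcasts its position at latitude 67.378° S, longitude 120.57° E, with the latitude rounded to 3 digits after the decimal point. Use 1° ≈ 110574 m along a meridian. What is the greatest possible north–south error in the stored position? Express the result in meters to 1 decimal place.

Rounding to 3 decimal places leaves the latitude within ±0.0005° of the true value.
So the N–S error is at most 0.0005 × 110574 = 55.287 m.

55.3 meters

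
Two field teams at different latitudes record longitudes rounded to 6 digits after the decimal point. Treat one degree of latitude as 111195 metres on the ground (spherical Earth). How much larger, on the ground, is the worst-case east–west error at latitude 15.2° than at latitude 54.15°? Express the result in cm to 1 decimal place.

2.1 cm

Rounding to 6 decimal places leaves the longitude within ±5e-07° of the true value.
Error at 15.2° = 5e-07° × 111195 × cos 15.2° ≈ 0.055597 × 0.9650 = 0.053653 m.
Error at 54.15° = 5e-07° × 111195 × cos 54.15° ≈ 0.055597 × 0.5857 = 0.032562 m.
Difference: 0.053653 − 0.032562 = 0.021091 m.
That is 0.021091 m = 2.1091 cm.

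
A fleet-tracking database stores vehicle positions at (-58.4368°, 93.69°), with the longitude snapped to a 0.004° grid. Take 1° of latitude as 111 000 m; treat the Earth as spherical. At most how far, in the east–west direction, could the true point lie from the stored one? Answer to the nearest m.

With a 0.004° grid the true value lies within half a step, ±0.004°/2 = ±0.002°, of the stored one.
Parallels shrink by cos φ, so at 58.4368° a degree of longitude is 111000 × 0.5234 ≈ 58101.7 m.
Maximum E–W displacement: 0.002 × 58101.7 = 116.203 m.

116 m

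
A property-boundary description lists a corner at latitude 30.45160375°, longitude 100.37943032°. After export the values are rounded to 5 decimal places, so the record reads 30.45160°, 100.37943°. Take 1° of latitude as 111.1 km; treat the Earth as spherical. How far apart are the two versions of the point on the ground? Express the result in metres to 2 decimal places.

Δlat = 30.45160375 − 30.45160 = +0.00000375°; Δlon = 100.37943032 − 100.37943 = +0.00000032°.
North–south shift: 0.00000375 × 111100 = 0.416625 m.
East–west at this latitude: 0.00000032° × 111100 × cos 30.4516° ≈ 0.00000032 × 95774.6 = 0.0306479 m.
Hypotenuse of the two orthogonal shifts: √(0.416625² + 0.0306479²) = 0.417751 m.

0.42 metres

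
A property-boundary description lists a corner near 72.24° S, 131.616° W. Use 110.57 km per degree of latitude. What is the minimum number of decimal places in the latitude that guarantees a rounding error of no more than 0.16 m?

6

One degree of latitude covers 110570 m.
Rounding to N decimal places gives at most 0.5 × 10⁻ᴺ degrees of error, i.e. 0.5 × 10⁻ᴺ × 110570 m.
Setting 55285 × 10⁻ᴺ ≤ 0.16 gives 10ᴺ ≥ 3.455e+05, i.e. N ≥ 5.54.
N = 5 would give 0.553 m (too coarse); N = 6 gives 0.0553 m ≤ 0.16 m.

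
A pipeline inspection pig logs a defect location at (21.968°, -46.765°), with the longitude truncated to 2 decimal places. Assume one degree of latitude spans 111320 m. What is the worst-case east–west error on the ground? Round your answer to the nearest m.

1032 m

Truncating at 2 decimal places can drop up to a full unit in the last place, so the longitude may be off by as much as 0.01°.
Parallels shrink by cos φ, so at 21.968° a degree of longitude is 111320 × 0.9274 ≈ 103237 m.
Maximum E–W displacement: 0.01 × 103237 = 1032.37 m.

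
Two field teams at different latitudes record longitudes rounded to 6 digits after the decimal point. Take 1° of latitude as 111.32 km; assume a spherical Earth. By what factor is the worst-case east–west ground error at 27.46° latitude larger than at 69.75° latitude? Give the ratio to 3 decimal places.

Rounding to 6 decimal places leaves the longitude within ±5e-07° of the true value.
At 27.46°: 5e-07° × 111320 × cos 27.46° = 5e-07 × 111320 × 0.8873 ≈ 0.049389 m.
At 69.75°: 5e-07° × 111320 × cos 69.75° = 5e-07 × 111320 × 0.3461 ≈ 0.019265 m.
The ratio reduces to cos 27.46° / cos 69.75° = 0.8873/0.3461 ≈ 2.5637.

2.564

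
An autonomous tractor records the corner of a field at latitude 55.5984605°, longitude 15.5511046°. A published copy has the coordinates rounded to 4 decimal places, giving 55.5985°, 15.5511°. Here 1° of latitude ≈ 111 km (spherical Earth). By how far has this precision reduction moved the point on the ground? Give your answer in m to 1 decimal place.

4.4 m

Δlat = 55.5984605 − 55.5985 = -0.0000395°; Δlon = 15.5511046 − 15.5511 = +0.0000046°.
N–S: -0.0000395° × 111000 m/° = -4.3845 m.
East–west at this latitude: 0.0000046° × 111000 × cos 55.5985° ≈ 0.0000046 × 62713.7 = 0.288483 m.
Distance: √(4.3845² + 0.288483²) ≈ 4.39398 m.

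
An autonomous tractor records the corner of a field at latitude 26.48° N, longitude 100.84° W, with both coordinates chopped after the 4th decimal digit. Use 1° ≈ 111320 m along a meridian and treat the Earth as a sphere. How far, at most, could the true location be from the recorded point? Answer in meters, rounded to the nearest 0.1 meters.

14.9 meters

Truncating at 4 decimal places can drop up to a full unit in the last place, so each coordinate may be off by as much as 0.0001°.
Latitude error → 0.0001 × 111320 = 11.132 m along the meridian.
East–west component at 26.48°: 0.0001° × 111320 × cos 26.48° ≈ 0.0001 × 99641.4 ≈ 9.96414 m.
Combining orthogonally: (11.132² + 9.96414²)^½ ≈ 14.9401 m.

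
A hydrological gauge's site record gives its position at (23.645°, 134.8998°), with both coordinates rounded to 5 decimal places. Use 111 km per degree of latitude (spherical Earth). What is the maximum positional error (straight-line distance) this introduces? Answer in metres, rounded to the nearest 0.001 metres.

Rounding to 5 decimal places leaves each coordinate within ±5e-06° of the true value.
Latitude error → 5e-06 × 111000 = 0.555 m along the meridian.
E–W at 23.645°: 5e-06° × 111000 × cos 23.645° = 5e-06 × 111000 × 0.9160 ≈ 0.508407 m.
The two errors are perpendicular, so the maximum displacement is √(0.555² + 0.508407²) ≈ 0.752663 m.

0.753 metres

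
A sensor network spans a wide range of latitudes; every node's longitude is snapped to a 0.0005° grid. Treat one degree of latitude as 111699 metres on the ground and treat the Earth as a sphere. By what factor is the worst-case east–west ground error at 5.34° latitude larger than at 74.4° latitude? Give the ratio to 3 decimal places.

With a 0.0005° grid the true value lies within half a step, ±0.0005°/2 = ±0.00025°, of the stored one.
At 5.34°: 0.00025° × 111699 × cos 5.34° = 0.00025 × 111699 × 0.9957 ≈ 27.804 m.
Error at 74.4° = 0.00025° × 111699 × cos 74.4° ≈ 27.925 × 0.2689 = 7.5095 m.
The ratio reduces to cos 5.34° / cos 74.4° = 0.9957/0.2689 ≈ 3.7024.

3.702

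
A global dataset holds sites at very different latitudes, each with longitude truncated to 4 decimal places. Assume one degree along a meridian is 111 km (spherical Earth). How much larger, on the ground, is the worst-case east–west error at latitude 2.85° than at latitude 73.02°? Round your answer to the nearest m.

8 m

Truncating at 4 decimal places can drop up to a full unit in the last place, so the longitude may be off by as much as 0.0001°.
Error at 2.85° = 0.0001° × 111000 × cos 2.85° ≈ 11.1 × 0.9988 = 11.086 m.
Error at 73.02° = 0.0001° × 111000 × cos 73.02° ≈ 11.1 × 0.2920 = 3.2416 m.
Difference: 11.086 − 3.2416 = 7.8447 m.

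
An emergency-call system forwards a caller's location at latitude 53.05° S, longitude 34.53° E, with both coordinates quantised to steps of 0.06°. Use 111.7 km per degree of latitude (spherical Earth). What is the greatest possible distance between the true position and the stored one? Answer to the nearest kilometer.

4 kilometers

With a 0.06° grid the true value lies within half a step, ±0.06°/2 = ±0.03°, of the stored one.
N–S: 0.03° × 111700 m/° = 3351 m.
E–W at 53.05°: 0.03° × 111700 × cos 53.05° = 0.03 × 111700 × 0.6011 ≈ 2014.35 m.
Worst case both components are at the extreme and orthogonal: √(3351² + 2014.35²) ≈ 3909.83 m.
That is 3909.83 m = 3.9098 km.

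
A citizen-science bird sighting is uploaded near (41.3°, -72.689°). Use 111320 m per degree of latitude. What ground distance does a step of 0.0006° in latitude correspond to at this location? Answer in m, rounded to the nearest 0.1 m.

0.0006° × 111320 m/° = 66.792 m.

66.8 m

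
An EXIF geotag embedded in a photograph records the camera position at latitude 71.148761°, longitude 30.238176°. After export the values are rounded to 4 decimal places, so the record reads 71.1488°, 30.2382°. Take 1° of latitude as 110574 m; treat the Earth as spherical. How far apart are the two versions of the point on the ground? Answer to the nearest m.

4 m

Δlat = 71.148761 − 71.1488 = -0.000039°; Δlon = 30.238176 − 30.2382 = -0.000024°.
N–S: -0.000039° × 110574 m/° = -4.31239 m.
East–west at this latitude: -0.000024° × 110574 × cos 71.1488° ≈ -0.000024 × 35727.7 = -0.857466 m.
Combined displacement = (4.31239² + 0.857466²)^½ ≈ 4.39681 m.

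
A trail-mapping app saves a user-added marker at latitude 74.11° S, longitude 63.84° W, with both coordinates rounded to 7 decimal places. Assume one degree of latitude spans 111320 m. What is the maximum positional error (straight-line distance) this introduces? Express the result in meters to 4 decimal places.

0.0058 meters

Rounding to 7 decimal places leaves each coordinate within ±5e-08° of the true value.
N–S: 5e-08° × 111320 m/° = 0.005566 m.
East–west component at 74.11°: 5e-08° × 111320 × cos 74.11° ≈ 5e-08 × 30478.5 ≈ 0.00152392 m.
Combining orthogonally: (0.005566² + 0.00152392²)^½ ≈ 0.00577085 m.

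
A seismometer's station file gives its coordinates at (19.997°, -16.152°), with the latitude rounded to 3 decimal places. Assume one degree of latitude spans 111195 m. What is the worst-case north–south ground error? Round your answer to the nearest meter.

Rounding to 3 decimal places leaves the latitude within ±0.0005° of the true value.
North–south distance: 0.0005° × 111195 m/° = 55.5975 m.

56 meters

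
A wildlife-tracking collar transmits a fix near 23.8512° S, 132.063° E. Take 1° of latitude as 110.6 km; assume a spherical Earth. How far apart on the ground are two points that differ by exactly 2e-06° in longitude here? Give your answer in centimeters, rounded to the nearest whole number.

One degree of longitude here spans 110600 × cos 23.8512° = 110600 × 0.9146 ≈ 101155 m; 2e-06° of that is 0.202309 m.
That is 0.202309 m = 20.231 cm.

20 centimeters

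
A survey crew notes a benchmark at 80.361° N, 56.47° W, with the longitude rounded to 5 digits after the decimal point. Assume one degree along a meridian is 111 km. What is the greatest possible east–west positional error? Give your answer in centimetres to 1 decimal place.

Rounding to 5 decimal places leaves the longitude within ±5e-06° of the true value.
Parallels shrink by cos φ, so at 80.361° a degree of longitude is 111000 × 0.1674 ≈ 18585.8 m.
East–west error: 5e-06° × 18585.8 m/° ≈ 0.0929291 m.
That is 0.0929291 m = 9.2929 cm.

9.3 centimetres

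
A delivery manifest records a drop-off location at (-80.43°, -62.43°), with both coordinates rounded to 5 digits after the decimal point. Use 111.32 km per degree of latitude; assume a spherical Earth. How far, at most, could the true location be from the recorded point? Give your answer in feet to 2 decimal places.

Rounding to 5 decimal places leaves each coordinate within ±5e-06° of the true value.
Latitude error → 5e-06 × 111320 = 0.5566 m along the meridian.
Longitude error → 5e-06 × 111320 × cos 80.43° = 5e-06 × 111320 × 0.1663 ≈ 0.0925361 m.
Combining orthogonally: (0.5566² + 0.0925361²)^½ ≈ 0.56424 m.
In feet: 0.56424 m ÷ 0.3048 ≈ 1.8512 ft.

1.85 feet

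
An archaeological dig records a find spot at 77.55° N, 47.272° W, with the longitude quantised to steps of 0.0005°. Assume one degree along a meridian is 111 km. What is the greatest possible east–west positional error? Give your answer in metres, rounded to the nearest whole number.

6 metres

With a 0.0005° grid the true value lies within half a step, ±0.0005°/2 = ±0.00025°, of the stored one.
At latitude 77.55° a degree of longitude spans 111000 m × cos 77.55° = 111000 × 0.2156 ≈ 23930.2 m.
East–west error: 0.00025° × 23930.2 m/° ≈ 5.98255 m.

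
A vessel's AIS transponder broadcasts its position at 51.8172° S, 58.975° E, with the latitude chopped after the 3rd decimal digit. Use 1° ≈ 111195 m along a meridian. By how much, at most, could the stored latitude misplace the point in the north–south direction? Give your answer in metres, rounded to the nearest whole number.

Truncating at 3 decimal places can drop up to a full unit in the last place, so the latitude may be off by as much as 0.001°.
So the N–S error is at most 0.001 × 111195 = 111.195 m.

111 metres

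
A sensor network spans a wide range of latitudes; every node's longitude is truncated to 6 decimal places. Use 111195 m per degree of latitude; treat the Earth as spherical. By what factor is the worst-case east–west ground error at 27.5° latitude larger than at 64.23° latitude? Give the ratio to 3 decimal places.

Truncating at 6 decimal places can drop up to a full unit in the last place, so the longitude may be off by as much as 1e-06°.
Error at 27.5° = 1e-06° × 111195 × cos 27.5° ≈ 0.11119 × 0.8870 = 0.098631 m.
At 64.23°: 1e-06° × 111195 × cos 64.23° = 1e-06 × 111195 × 0.4348 ≈ 0.048343 m.
Ratio: 0.098631 / 0.048343 = cos 27.5° / cos 64.23° ≈ 2.0402.

2.040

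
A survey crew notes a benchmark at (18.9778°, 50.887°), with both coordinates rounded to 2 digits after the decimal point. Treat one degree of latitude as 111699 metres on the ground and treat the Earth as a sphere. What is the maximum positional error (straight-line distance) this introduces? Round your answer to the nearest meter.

Rounding to 2 decimal places leaves each coordinate within ±0.005° of the true value.
North–south component: 0.005° × 111699 = 558.495 m.
E–W at 18.9778°: 0.005° × 111699 × cos 18.9778° = 0.005 × 111699 × 0.9456 ≈ 528.138 m.
The two errors are perpendicular, so the maximum displacement is √(558.495² + 528.138²) ≈ 768.665 m.

769 meters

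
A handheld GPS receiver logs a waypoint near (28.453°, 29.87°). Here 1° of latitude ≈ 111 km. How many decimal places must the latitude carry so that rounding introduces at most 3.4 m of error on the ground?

5 decimal places

One degree of latitude covers 111000 m.
Rounding to N decimal places gives at most 0.5 × 10⁻ᴺ degrees of error, i.e. 0.5 × 10⁻ᴺ × 111000 m.
Need 0.5 × 111000 × 10⁻ᴺ ≤ 3.4 → 10⁻ᴺ ≤ 6.126e-05, so N ≥ 4.21.
N = 4 would give 5.55 m (too coarse); N = 5 gives 0.555 m ≤ 3.4 m.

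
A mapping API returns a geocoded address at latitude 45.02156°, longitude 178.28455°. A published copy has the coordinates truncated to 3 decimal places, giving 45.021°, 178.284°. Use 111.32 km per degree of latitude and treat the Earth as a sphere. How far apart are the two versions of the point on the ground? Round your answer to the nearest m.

The latitude changed by +0.00056° and the longitude by +0.00055°.
North–south shift: 0.00056 × 111320 = 62.3392 m.
East–west at this latitude: 0.00055° × 111320 × cos 45.021° ≈ 0.00055 × 78686.3 = 43.2774 m.
Distance: √(62.3392² + 43.2774²) ≈ 75.8888 m.

76 m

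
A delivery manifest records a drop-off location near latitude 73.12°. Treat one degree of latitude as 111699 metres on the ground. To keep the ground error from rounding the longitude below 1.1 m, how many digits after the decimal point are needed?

5

At 73.12° one degree of longitude covers 111699 × cos 73.12° ≈ 111699 × 0.2904 ≈ 32433.8 m.
With N decimal places the half-ulp bound is 0.5·10⁻ᴺ°, or 0.5·10⁻ᴺ × 32433.8 m on the ground.
Setting 16216.9 × 10⁻ᴺ ≤ 1.1 gives 10ᴺ ≥ 1.474e+04, i.e. N ≥ 4.17.
So 5 decimal places suffice (0.162 m); 4 would allow up to 1.62 m.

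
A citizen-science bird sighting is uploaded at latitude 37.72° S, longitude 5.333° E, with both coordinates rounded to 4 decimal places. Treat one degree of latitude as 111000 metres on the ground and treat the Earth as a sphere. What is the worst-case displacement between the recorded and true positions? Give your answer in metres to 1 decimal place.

7.1 metres

Rounding to 4 decimal places leaves each coordinate within ±5e-05° of the true value.
N–S: 5e-05° × 111000 m/° = 5.55 m.
Longitude error → 5e-05 × 111000 × cos 37.72° = 5e-05 × 111000 × 0.7910 ≈ 4.39011 m.
The two errors are perpendicular, so the maximum displacement is √(5.55² + 4.39011²) ≈ 7.07641 m.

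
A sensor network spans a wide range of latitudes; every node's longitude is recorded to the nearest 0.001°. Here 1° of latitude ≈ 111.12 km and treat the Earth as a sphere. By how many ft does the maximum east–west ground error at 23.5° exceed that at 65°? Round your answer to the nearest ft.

Rounding to 3 decimal places leaves the longitude within ±0.0005° of the true value.
At 23.5°: 0.0005° × 111120 × cos 23.5° = 0.0005 × 111120 × 0.9171 ≈ 50.952 m.
At 65°: 0.0005° × 111120 × cos 65° = 0.0005 × 111120 × 0.4226 ≈ 23.481 m.
So the lower-latitude error exceeds the higher by 50.952 − 23.481 = 27.471 m.
In feet: 27.4712 m ÷ 0.3048 ≈ 90.129 ft.

90 ft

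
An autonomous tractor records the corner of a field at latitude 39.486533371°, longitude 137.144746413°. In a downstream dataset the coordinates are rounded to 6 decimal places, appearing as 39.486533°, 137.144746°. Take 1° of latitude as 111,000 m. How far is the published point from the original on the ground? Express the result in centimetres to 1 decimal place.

5.4 centimetres

Δlat = 39.486533371 − 39.486533 = +0.000000371°; Δlon = 137.144746413 − 137.144746 = +0.000000413°.
North–south shift: 0.000000371 × 111000 = 0.041181 m.
East–west at this latitude: 0.000000413° × 111000 × cos 39.4865° ≈ 0.000000413 × 85666.9 = 0.0353804 m.
Hypotenuse of the two orthogonal shifts: √(0.041181² + 0.0353804²) = 0.0542923 m.
That is 0.0542923 m = 5.4292 cm.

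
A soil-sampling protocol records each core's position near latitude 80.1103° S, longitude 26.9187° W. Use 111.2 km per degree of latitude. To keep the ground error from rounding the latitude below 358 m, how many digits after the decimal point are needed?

3 decimal places

One degree of latitude covers 111200 m.
Rounding to N decimal places gives at most 0.5 × 10⁻ᴺ degrees of error, i.e. 0.5 × 10⁻ᴺ × 111200 m.
Setting 55600 × 10⁻ᴺ ≤ 358 gives 10ᴺ ≥ 155.3, i.e. N ≥ 2.19.
At 2 places the error can reach 556 m, but 3 places keeps it to 55.6 m.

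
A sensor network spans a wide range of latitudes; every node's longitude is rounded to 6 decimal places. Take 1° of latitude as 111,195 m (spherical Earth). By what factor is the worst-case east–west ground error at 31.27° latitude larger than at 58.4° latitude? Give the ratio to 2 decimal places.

Rounding to 6 decimal places leaves the longitude within ±5e-07° of the true value.
At 31.27°: 5e-07° × 111195 × cos 31.27° = 5e-07 × 111195 × 0.8547 ≈ 0.047521 m.
Error at 58.4° = 5e-07° × 111195 × cos 58.4° ≈ 0.055597 × 0.5240 = 0.029132 m.
The ratio reduces to cos 31.27° / cos 58.4° = 0.8547/0.5240 ≈ 1.6312.

1.63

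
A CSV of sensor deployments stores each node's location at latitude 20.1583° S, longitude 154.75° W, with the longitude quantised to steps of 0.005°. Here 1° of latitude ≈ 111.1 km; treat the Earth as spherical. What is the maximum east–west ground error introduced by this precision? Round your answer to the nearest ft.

With a 0.005° grid the true value lies within half a step, ±0.005°/2 = ±0.0025°, of the stored one.
Parallels shrink by cos φ, so at 20.1583° a degree of longitude is 111100 × 0.9387 ≈ 104294 m.
East–west error: 0.0025° × 104294 m/° ≈ 260.736 m.
Converting: 260.736 m × 3.2808 ft/m ≈ 855.43 ft.

855 ft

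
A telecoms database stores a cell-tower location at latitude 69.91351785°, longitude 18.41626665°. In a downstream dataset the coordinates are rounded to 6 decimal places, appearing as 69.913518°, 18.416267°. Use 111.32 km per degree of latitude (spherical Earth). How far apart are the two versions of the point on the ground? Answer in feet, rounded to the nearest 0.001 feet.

The latitude changed by -0.00000015° and the longitude by -0.00000035°.
N–S: -0.00000015° × 111320 m/° = -0.016698 m.
East–west at this latitude: -0.00000035° × 111320 × cos 69.9135° ≈ -0.00000035 × 38231.5 = -0.013381 m.
Combined displacement = (0.016698² + 0.013381²)^½ ≈ 0.021398 m.
In feet: 0.021398 m ÷ 0.3048 ≈ 0.070203 ft.

0.070 feet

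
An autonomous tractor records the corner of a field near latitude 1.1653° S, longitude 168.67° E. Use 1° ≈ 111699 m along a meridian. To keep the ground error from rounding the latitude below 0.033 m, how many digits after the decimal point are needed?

7

One degree of latitude covers 111699 m.
N decimal places → at most half a unit in the last place, 0.5 × 10⁻ᴺ° = 111699/2 × 10⁻ᴺ m.
Setting 55849.5 × 10⁻ᴺ ≤ 0.033 gives 10ᴺ ≥ 1.692e+06, i.e. N ≥ 6.23.
N = 6 would give 0.0558 m (too coarse); N = 7 gives 0.00558 m ≤ 0.033 m.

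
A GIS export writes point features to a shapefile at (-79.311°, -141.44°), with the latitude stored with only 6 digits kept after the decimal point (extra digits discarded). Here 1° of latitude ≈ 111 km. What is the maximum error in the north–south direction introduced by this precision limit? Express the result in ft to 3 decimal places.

Truncating at 6 decimal places can drop up to a full unit in the last place, so the latitude may be off by as much as 1e-06°.
Along the meridian that is 1e-06° × 111000 m/° = 0.111 m.
Converting: 0.111 m × 3.2808 ft/m ≈ 0.36417 ft.

0.364 ft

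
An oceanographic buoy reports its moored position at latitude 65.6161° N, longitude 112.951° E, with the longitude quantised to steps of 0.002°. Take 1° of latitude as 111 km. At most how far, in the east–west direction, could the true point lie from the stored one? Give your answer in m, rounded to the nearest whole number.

With a 0.002° grid the true value lies within half a step, ±0.002°/2 = ±0.001°, of the stored one.
Parallels shrink by cos φ, so at 65.6161° a degree of longitude is 111000 × 0.4128 ≈ 45826.2 m.
So at most 0.001° × 45826.2 ≈ 45.8262 m east–west.

46 m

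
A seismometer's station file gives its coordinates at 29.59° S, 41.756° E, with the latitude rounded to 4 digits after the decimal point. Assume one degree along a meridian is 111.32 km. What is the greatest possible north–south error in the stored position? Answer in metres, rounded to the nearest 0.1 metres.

Rounding to 4 decimal places leaves the latitude within ±5e-05° of the true value.
Along the meridian that is 5e-05° × 111320 m/° = 5.566 m.

5.6 metres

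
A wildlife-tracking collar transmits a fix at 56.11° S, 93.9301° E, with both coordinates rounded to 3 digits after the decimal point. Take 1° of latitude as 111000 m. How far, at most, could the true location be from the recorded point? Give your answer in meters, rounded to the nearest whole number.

64 meters

Rounding to 3 decimal places leaves each coordinate within ±0.0005° of the true value.
North–south component: 0.0005° × 111000 = 55.5 m.
East–west component at 56.11°: 0.0005° × 111000 × cos 56.11° ≈ 0.0005 × 61893.6 ≈ 30.9468 m.
Combining orthogonally: (55.5² + 30.9468²)^½ ≈ 63.5449 m.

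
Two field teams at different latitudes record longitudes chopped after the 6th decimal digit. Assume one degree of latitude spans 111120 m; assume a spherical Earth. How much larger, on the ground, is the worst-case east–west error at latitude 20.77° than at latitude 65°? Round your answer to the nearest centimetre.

6 centimetres

Truncating at 6 decimal places can drop up to a full unit in the last place, so the longitude may be off by as much as 1e-06°.
At 20.77°: 1e-06° × 111120 × cos 20.77° = 1e-06 × 111120 × 0.9350 ≈ 0.1039 m.
At 65°: 1e-06° × 111120 × cos 65° = 1e-06 × 111120 × 0.4226 ≈ 0.046961 m.
So the lower-latitude error exceeds the higher by 0.1039 − 0.046961 = 0.056937 m.
That is 0.0569371 m = 5.6937 cm.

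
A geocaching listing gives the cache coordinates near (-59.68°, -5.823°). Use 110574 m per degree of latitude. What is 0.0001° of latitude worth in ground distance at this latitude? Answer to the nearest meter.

0.0001° × 110574 m/° = 11.0574 m.

11 meters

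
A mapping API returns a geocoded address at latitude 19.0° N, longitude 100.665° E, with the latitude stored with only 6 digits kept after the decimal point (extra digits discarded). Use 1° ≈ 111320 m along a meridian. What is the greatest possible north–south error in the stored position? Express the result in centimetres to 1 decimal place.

11.1 centimetres

Truncating at 6 decimal places can drop up to a full unit in the last place, so the latitude may be off by as much as 1e-06°.
Along the meridian that is 1e-06° × 111320 m/° = 0.11132 m.
That is 0.11132 m = 11.132 cm.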